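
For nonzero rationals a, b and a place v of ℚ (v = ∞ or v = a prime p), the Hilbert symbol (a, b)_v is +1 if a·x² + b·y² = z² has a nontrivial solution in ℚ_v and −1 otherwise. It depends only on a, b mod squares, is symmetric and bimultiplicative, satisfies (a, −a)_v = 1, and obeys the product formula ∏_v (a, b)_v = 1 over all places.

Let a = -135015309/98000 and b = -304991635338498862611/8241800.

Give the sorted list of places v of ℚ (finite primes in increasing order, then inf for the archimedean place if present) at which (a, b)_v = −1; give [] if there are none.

[3, 5, 11, inf]

Mod squares: a ≡ -2145, b ≡ -22. Check v ∈ {∞, 2, 3, 5, 7, 11, 13, 17, 29}.
v=3: a=3^3·(≡2), b=3^8·(≡2) mod 3; (2|3)=-1, (2|3)=-1; (−1)^{3·8·1}·(-1)^8·(-1)^3 = -1.
v=7: a=7^-2·(≡1), b=7^-2·(≡6) mod 7; (1|7)=+1, (6|7)=-1; (−1)^{-2·-2·3}·(+1)^-2·(-1)^-2 = +1.
v=∞: -2145 < 0 and -22 < 0  ⇒  (a,b)_∞ = -1.
v=11: a=11^3·(≡3), b=11^7·(≡1) mod 11; (3|11)=+1, (1|11)=+1; (−1)^{3·7·5}·(+1)^7·(+1)^3 = -1.
v=2: v_2(a)=-4, v_2(b)=-3; units ≡ 7, 5 (mod 8); ε·ε+αω+βω = 1·0+-4·1+-3·0 ≡ 0  ⇒  (a,b)_2 = +1.
v=29: a=29^0·(≡28), b=29^-2·(≡6) mod 29; (28|29)=+1, (6|29)=+1; (−1)^{0·-2·14}·(+1)^-2·(+1)^0 = +1.
v=5: a=5^-3·(≡4), b=5^-2·(≡2) mod 5; (4|5)=+1, (2|5)=-1; (−1)^{-3·-2·2}·(+1)^-2·(-1)^-3 = -1.
v=17: a=17^2·(≡11), b=17^4·(≡12) mod 17; (11|17)=-1, (12|17)=-1; (−1)^{2·4·8}·(-1)^4·(-1)^2 = +1.
v=13: a=13^1·(≡4), b=13^4·(≡9) mod 13; (4|13)=+1, (9|13)=+1; (−1)^{1·4·6}·(+1)^4·(+1)^1 = +1.
(-2145, -22 / ℚ) ramifies at {3, 5, 11, ∞}: a division algebra.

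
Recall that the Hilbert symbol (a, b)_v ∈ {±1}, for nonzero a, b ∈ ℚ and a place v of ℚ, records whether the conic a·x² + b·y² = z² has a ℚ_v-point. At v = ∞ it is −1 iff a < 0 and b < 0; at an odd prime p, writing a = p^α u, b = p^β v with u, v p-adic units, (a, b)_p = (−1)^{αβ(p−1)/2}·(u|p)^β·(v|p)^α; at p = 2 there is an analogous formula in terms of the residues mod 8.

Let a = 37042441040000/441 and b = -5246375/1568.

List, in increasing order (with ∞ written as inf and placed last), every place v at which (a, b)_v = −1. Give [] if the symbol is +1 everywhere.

Mod squares: a ≡ 7106, b ≡ -190. Check v ∈ {∞, 2, 3, 5, 7, 11, 17, 19, 47}.
v=7: a=7^-2·(≡2), b=7^-2·(≡5) mod 7; (2|7)=+1, (5|7)=-1; (−1)^{-2·-2·3}·(+1)^-2·(-1)^-2 = +1.
v=5: a=5^4·(≡4), b=5^3·(≡3) mod 5; (4|5)=+1, (3|5)=-1; (−1)^{4·3·2}·(+1)^3·(-1)^4 = +1.
v=17: a=17^1·(≡7), b=17^0·(≡3) mod 17; (7|17)=-1, (3|17)=-1; (−1)^{1·0·8}·(-1)^0·(-1)^1 = -1.
v=3: a=3^-2·(≡2), b=3^0·(≡2) mod 3; (2|3)=-1, (2|3)=-1; (−1)^{-2·0·1}·(-1)^0·(-1)^-2 = +1.
v=∞: 7106 > 0 and -190 < 0  ⇒  (a,b)_∞ = +1.
v=2: v_2(a)=7, v_2(b)=-5; units ≡ 1, 1 (mod 8); ε·ε+αω+βω = 0·0+7·0+-5·0 ≡ 0  ⇒  (a,b)_2 = +1.
v=19: a=19^5·(≡2), b=19^1·(≡4) mod 19; (2|19)=-1, (4|19)=+1; (−1)^{5·1·9}·(-1)^1·(+1)^5 = +1.
v=11: a=11^1·(≡7), b=11^0·(≡7) mod 11; (7|11)=-1, (7|11)=-1; (−1)^{1·0·5}·(-1)^0·(-1)^1 = -1.
v=47: a=47^0·(≡32), b=47^2·(≡40) mod 47; (32|47)=+1, (40|47)=-1; (−1)^{0·2·23}·(+1)^2·(-1)^0 = +1.
|Ram(7106, -190)| = 2, even; anisotropic at {11, 17}.

[11, 17]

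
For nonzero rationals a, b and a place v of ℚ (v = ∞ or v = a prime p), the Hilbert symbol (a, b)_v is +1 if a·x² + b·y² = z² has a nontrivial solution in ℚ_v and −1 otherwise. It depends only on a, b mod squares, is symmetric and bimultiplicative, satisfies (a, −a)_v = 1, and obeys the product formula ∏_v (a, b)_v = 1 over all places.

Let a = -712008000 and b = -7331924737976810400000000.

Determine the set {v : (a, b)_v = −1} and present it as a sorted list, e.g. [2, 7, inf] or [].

[11, 13, 29, inf]

(a, b) ≡ (-49445, -257114) mod (ℚ^×)²; places V = {2, 3, 5, 11, 13, 29, 31, ∞}.
(a,b)_3: α=2, u≡1; β=6, v≡1 (mod 3); (1|3)=+1, (1|3)=+1; sign (−1)^0·+1^6·+1^2 = +1.
(a,b)_5: α=3, u≡1; β=8, v≡1 (mod 5); (1|5)=+1, (1|5)=+1; sign (−1)^0·+1^8·+1^3 = +1.
(a,b)_29: α=1, u≡9; β=3, v≡26 (mod 29); (9|29)=+1, (26|29)=-1; sign (−1)^0·+1^3·-1^1 = -1.
(a,b)_∞: sgn(-49445)=−, sgn(-257114)=−, so -1.
(a,b)_13: α=0, u≡11; β=1, v≡6 (mod 13); (11|13)=-1, (6|13)=-1; sign (−1)^0·-1^1·-1^0 = -1.
(a,b)_31: α=1, u≡24; β=3, v≡8 (mod 31); (24|31)=-1, (8|31)=+1; sign (−1)^1·-1^3·+1^1 = +1.
(a,b)_2: α=6, β=11; u≡3, v≡3 (mod 8); ε(u)ε(v)=1·1, αω(v)=6·1, βω(u)=11·1; sum ≡ 0  ⇒  +1.
(a,b)_11: α=1, u≡4; β=3, v≡9 (mod 11); (4|11)=+1, (9|11)=+1; sign (−1)^1·+1^3·+1^1 = -1.
|Ram(-49445, -257114)| = 4, even; anisotropic at {11, 13, 29, ∞}.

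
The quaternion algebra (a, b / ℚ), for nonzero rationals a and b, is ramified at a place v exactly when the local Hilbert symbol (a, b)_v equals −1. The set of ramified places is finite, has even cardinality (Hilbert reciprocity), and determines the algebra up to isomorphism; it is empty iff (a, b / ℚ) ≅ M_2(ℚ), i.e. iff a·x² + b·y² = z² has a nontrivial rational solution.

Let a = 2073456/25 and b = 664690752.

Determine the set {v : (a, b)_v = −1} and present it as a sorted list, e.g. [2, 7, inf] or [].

[3, 7]

Mod squares: a ≡ 119, b ≡ 33. Check v ∈ {∞, 2, 3, 5, 7, 11, 17}.
v=17: a=17^1·(≡14), b=17^2·(≡4) mod 17; (14|17)=-1, (4|17)=+1; (−1)^{1·2·8}·(-1)^2·(+1)^1 = +1.
v=11: a=11^2·(≡3), b=11^3·(≡3) mod 11; (3|11)=+1, (3|11)=+1; (−1)^{2·3·5}·(+1)^3·(+1)^2 = +1.
v=∞: 119 > 0 and 33 > 0  ⇒  (a,b)_∞ = +1.
v=5: a=5^-2·(≡1), b=5^0·(≡2) mod 5; (1|5)=+1, (2|5)=-1; (−1)^{-2·0·2}·(+1)^0·(-1)^-2 = +1.
v=3: a=3^2·(≡2), b=3^3·(≡2) mod 3; (2|3)=-1, (2|3)=-1; (−1)^{2·3·1}·(-1)^3·(-1)^2 = -1.
v=2: v_2(a)=4, v_2(b)=6; units ≡ 7, 1 (mod 8); ε·ε+αω+βω = 1·0+4·0+6·0 ≡ 0  ⇒  (a,b)_2 = +1.
v=7: a=7^1·(≡6), b=7^0·(≡5) mod 7; (6|7)=-1, (5|7)=-1; (−1)^{1·0·3}·(-1)^0·(-1)^1 = -1.
Ram(119, 33) = {3, 7}; no ℚ_3-point on the conic.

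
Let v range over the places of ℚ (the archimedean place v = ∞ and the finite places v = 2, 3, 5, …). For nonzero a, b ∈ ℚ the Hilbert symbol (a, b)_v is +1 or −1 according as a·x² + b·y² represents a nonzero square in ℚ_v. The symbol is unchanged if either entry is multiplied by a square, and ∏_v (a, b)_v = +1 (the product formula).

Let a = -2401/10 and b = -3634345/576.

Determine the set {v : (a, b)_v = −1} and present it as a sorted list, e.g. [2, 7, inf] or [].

[2, 5, 17, inf]

Mod squares: a ≡ -10, b ≡ -21505. Check v ∈ {∞, 2, 3, 5, 7, 11, 13, 17, 23}.
v=7: a=7^4·(≡2), b=7^0·(≡3) mod 7; (2|7)=+1, (3|7)=-1; (−1)^{4·0·3}·(+1)^0·(-1)^4 = +1.
v=5: a=5^-1·(≡2), b=5^1·(≡1) mod 5; (2|5)=-1, (1|5)=+1; (−1)^{-1·1·2}·(-1)^1·(+1)^-1 = -1.
v=23: a=23^0·(≡6), b=23^1·(≡18) mod 23; (6|23)=+1, (18|23)=+1; (−1)^{0·1·11}·(+1)^1·(+1)^0 = +1.
v=∞: -10 < 0 and -21505 < 0  ⇒  (a,b)_∞ = -1.
v=17: a=17^0·(≡3), b=17^1·(≡5) mod 17; (3|17)=-1, (5|17)=-1; (−1)^{0·1·8}·(-1)^1·(-1)^0 = -1.
v=13: a=13^0·(≡3), b=13^2·(≡9) mod 13; (3|13)=+1, (9|13)=+1; (−1)^{0·2·6}·(+1)^2·(+1)^0 = +1.
v=3: a=3^0·(≡2), b=3^-2·(≡2) mod 3; (2|3)=-1, (2|3)=-1; (−1)^{0·-2·1}·(-1)^-2·(-1)^0 = +1.
v=11: a=11^0·(≡3), b=11^1·(≡3) mod 11; (3|11)=+1, (3|11)=+1; (−1)^{0·1·5}·(+1)^1·(+1)^0 = +1.
v=2: v_2(a)=-1, v_2(b)=-6; units ≡ 3, 7 (mod 8); ε·ε+αω+βω = 1·1+-1·0+-6·1 ≡ 1  ⇒  (a,b)_2 = -1.
Ram(-10, -21505) = {2, 5, 17, ∞}; no ℚ_2-point on the conic.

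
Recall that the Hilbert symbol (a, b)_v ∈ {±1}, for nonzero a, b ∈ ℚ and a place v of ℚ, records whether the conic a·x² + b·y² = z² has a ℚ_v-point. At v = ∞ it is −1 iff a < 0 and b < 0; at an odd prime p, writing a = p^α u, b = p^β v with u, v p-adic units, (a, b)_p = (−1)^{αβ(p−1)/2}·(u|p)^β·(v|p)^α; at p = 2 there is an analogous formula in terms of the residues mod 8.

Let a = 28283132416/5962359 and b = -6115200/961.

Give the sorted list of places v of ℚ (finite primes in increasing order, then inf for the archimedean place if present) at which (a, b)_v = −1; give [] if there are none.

(a, b) ≡ (6006, -78) mod (ℚ^×)²; places V = {2, 3, 5, 7, 11, 13, 17, 23, 31, ∞}.
(a,b)_23: α=-2, u≡9; β=0, v≡15 (mod 23); (9|23)=+1, (15|23)=-1; sign (−1)^0·+1^0·-1^-2 = +1.
(a,b)_17: α=-2, u≡6; β=0, v≡12 (mod 17); (6|17)=-1, (12|17)=-1; sign (−1)^0·-1^0·-1^-2 = +1.
(a,b)_5: α=0, u≡4; β=2, v≡2 (mod 5); (4|5)=+1, (2|5)=-1; sign (−1)^0·+1^2·-1^0 = +1.
(a,b)_∞: sgn(6006)=+, sgn(-78)=−, so +1.
(a,b)_11: α=5, u≡8; β=0, v≡2 (mod 11); (8|11)=-1, (2|11)=-1; sign (−1)^0·-1^0·-1^5 = -1.
(a,b)_3: α=-1, u≡1; β=1, v≡1 (mod 3); (1|3)=+1, (1|3)=+1; sign (−1)^1·+1^1·+1^-1 = -1.
(a,b)_31: α=0, u≡26; β=-2, v≡15 (mod 31); (26|31)=-1, (15|31)=-1; sign (−1)^0·-1^-2·-1^0 = +1.
(a,b)_2: α=9, β=7; u≡3, v≡1 (mod 8); ε(u)ε(v)=1·0, αω(v)=9·0, βω(u)=7·1; sum ≡ 1  ⇒  -1.
(a,b)_13: α=-1, u≡2; β=1, v≡8 (mod 13); (2|13)=-1, (8|13)=-1; sign (−1)^0·-1^1·-1^-1 = +1.
(a,b)_7: α=3, u≡4; β=2, v≡5 (mod 7); (4|7)=+1, (5|7)=-1; sign (−1)^0·+1^2·-1^3 = -1.
Ram(6006, -78) = {2, 3, 7, 11}; no ℚ_2-point on the conic.

[2, 3, 7, 11]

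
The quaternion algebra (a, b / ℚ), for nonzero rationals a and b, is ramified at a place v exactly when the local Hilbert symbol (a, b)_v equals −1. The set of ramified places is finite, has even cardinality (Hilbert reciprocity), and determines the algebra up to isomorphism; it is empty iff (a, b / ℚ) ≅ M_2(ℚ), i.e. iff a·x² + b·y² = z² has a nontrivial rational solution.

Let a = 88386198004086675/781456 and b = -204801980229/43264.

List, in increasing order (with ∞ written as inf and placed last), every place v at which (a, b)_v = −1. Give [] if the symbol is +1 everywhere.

Mod squares: a ≡ 627, b ≡ -4389. Check v ∈ {∞, 2, 3, 5, 7, 11, 13, 17, 19, 23, 43}.
v=17: a=17^-2·(≡8), b=17^0·(≡10) mod 17; (8|17)=+1, (10|17)=-1; (−1)^{-2·0·8}·(+1)^0·(-1)^-2 = +1.
v=13: a=13^-2·(≡12), b=13^-2·(≡7) mod 13; (12|13)=+1, (7|13)=-1; (−1)^{-2·-2·6}·(+1)^-2·(-1)^-2 = +1.
v=3: a=3^1·(≡2), b=3^7·(≡1) mod 3; (2|3)=-1, (1|3)=+1; (−1)^{1·7·1}·(-1)^7·(+1)^1 = +1.
v=23: a=23^2·(≡1), b=23^2·(≡16) mod 23; (1|23)=+1, (16|23)=+1; (−1)^{2·2·11}·(+1)^2·(+1)^2 = +1.
v=43: a=43^2·(≡17), b=43^0·(≡25) mod 43; (17|43)=+1, (25|43)=+1; (−1)^{2·0·21}·(+1)^0·(+1)^2 = +1.
v=5: a=5^2·(≡2), b=5^0·(≡4) mod 5; (2|5)=-1, (4|5)=+1; (−1)^{2·0·2}·(-1)^0·(+1)^2 = +1.
v=7: a=7^8·(≡2), b=7^1·(≡6) mod 7; (2|7)=+1, (6|7)=-1; (−1)^{8·1·3}·(+1)^1·(-1)^8 = +1.
v=∞: 627 > 0 and -4389 < 0  ⇒  (a,b)_∞ = +1.
v=19: a=19^1·(≡10), b=19^1·(≡4) mod 19; (10|19)=-1, (4|19)=+1; (−1)^{1·1·9}·(-1)^1·(+1)^1 = +1.
v=11: a=11^1·(≡2), b=11^3·(≡2) mod 11; (2|11)=-1, (2|11)=-1; (−1)^{1·3·5}·(-1)^3·(-1)^1 = -1.
v=2: v_2(a)=-4, v_2(b)=-8; units ≡ 3, 3 (mod 8); ε·ε+αω+βω = 1·1+-4·1+-8·1 ≡ 1  ⇒  (a,b)_2 = -1.
(627, -4389 / ℚ) ramifies at {2, 11}: a division algebra.

[2, 11]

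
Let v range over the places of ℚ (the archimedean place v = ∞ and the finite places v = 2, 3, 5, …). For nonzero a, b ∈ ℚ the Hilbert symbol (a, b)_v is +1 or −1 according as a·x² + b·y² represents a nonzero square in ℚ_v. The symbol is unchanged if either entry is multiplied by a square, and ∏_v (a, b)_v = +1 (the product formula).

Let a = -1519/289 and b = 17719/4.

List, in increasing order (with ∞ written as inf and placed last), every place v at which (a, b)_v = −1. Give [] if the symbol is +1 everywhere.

[13, 29]

Mod squares: a ≡ -31, b ≡ 17719. Check v ∈ {∞, 2, 7, 13, 17, 29, 31, 47}.
v=∞: -31 < 0 and 17719 > 0  ⇒  (a,b)_∞ = +1.
v=47: a=47^0·(≡18), b=47^1·(≡12) mod 47; (18|47)=+1, (12|47)=+1; (−1)^{0·1·23}·(+1)^1·(+1)^0 = +1.
v=29: a=29^0·(≡11), b=29^1·(≡15) mod 29; (11|29)=-1, (15|29)=-1; (−1)^{0·1·14}·(-1)^1·(-1)^0 = -1.
v=7: a=7^2·(≡2), b=7^0·(≡4) mod 7; (2|7)=+1, (4|7)=+1; (−1)^{2·0·3}·(+1)^0·(+1)^2 = +1.
v=17: a=17^-2·(≡11), b=17^0·(≡14) mod 17; (11|17)=-1, (14|17)=-1; (−1)^{-2·0·8}·(-1)^0·(-1)^-2 = +1.
v=2: v_2(a)=0, v_2(b)=-2; units ≡ 1, 7 (mod 8); ε·ε+αω+βω = 0·1+0·0+-2·0 ≡ 0  ⇒  (a,b)_2 = +1.
v=31: a=31^1·(≡23), b=31^0·(≡20) mod 31; (23|31)=-1, (20|31)=+1; (−1)^{1·0·15}·(-1)^0·(+1)^1 = +1.
v=13: a=13^0·(≡5), b=13^1·(≡6) mod 13; (5|13)=-1, (6|13)=-1; (−1)^{0·1·6}·(-1)^1·(-1)^0 = -1.
|Ram(-31, 17719)| = 2, even; anisotropic at {13, 29}.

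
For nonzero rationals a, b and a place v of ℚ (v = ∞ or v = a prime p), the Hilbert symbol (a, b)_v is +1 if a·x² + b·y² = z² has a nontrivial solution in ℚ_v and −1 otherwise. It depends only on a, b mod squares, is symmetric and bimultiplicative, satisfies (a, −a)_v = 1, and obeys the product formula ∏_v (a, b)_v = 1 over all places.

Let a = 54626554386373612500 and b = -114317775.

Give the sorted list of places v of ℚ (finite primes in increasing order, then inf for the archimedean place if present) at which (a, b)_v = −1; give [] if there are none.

Mod squares: a ≡ 1045, b ≡ -4199. Check v ∈ {∞, 2, 3, 5, 11, 13, 17, 19}.
v=2: v_2(a)=2, v_2(b)=0; units ≡ 5, 1 (mod 8); ε·ε+αω+βω = 0·0+2·0+0·1 ≡ 0  ⇒  (a,b)_2 = +1.
v=19: a=19^3·(≡9), b=19^1·(≡5) mod 19; (9|19)=+1, (5|19)=+1; (−1)^{3·1·9}·(+1)^1·(+1)^3 = -1.
v=11: a=11^5·(≡8), b=11^2·(≡4) mod 11; (8|11)=-1, (4|11)=+1; (−1)^{5·2·5}·(-1)^2·(+1)^5 = +1.
v=3: a=3^4·(≡1), b=3^2·(≡1) mod 3; (1|3)=+1, (1|3)=+1; (−1)^{4·2·1}·(+1)^2·(+1)^4 = +1.
v=17: a=17^2·(≡2), b=17^1·(≡13) mod 17; (2|17)=+1, (13|17)=+1; (−1)^{2·1·8}·(+1)^1·(+1)^2 = +1.
v=13: a=13^2·(≡5), b=13^1·(≡6) mod 13; (5|13)=-1, (6|13)=-1; (−1)^{2·1·6}·(-1)^1·(-1)^2 = -1.
v=∞: 1045 > 0 and -4199 < 0  ⇒  (a,b)_∞ = +1.
v=5: a=5^5·(≡1), b=5^2·(≡4) mod 5; (1|5)=+1, (4|5)=+1; (−1)^{5·2·2}·(+1)^2·(+1)^5 = +1.
(1045, -4199 / ℚ) ramifies at {13, 19}: a division algebra.

[13, 19]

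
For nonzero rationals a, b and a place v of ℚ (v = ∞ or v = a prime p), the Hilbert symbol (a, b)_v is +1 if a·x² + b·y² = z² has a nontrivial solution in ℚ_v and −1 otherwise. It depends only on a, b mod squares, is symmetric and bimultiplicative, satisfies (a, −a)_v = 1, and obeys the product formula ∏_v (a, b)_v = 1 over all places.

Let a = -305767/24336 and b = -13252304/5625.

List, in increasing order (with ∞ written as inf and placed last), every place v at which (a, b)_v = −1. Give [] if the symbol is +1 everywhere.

[7, inf]

Mod squares: a ≡ -7, b ≡ -29. Check v ∈ {∞, 2, 3, 5, 7, 11, 13, 19, 29}.
v=∞: -7 < 0 and -29 < 0  ⇒  (a,b)_∞ = -1.
v=13: a=13^-2·(≡6), b=13^4·(≡12) mod 13; (6|13)=-1, (12|13)=+1; (−1)^{-2·4·6}·(-1)^4·(+1)^-2 = +1.
v=19: a=19^2·(≡10), b=19^0·(≡6) mod 19; (10|19)=-1, (6|19)=+1; (−1)^{2·0·9}·(-1)^0·(+1)^2 = +1.
v=2: v_2(a)=-4, v_2(b)=4; units ≡ 1, 3 (mod 8); ε·ε+αω+βω = 0·1+-4·1+4·0 ≡ 0  ⇒  (a,b)_2 = +1.
v=7: a=7^1·(≡5), b=7^0·(≡3) mod 7; (5|7)=-1, (3|7)=-1; (−1)^{1·0·3}·(-1)^0·(-1)^1 = -1.
v=5: a=5^0·(≡3), b=5^-4·(≡4) mod 5; (3|5)=-1, (4|5)=+1; (−1)^{0·-4·2}·(-1)^-4·(+1)^0 = +1.
v=11: a=11^2·(≡9), b=11^0·(≡3) mod 11; (9|11)=+1, (3|11)=+1; (−1)^{2·0·5}·(+1)^0·(+1)^2 = +1.
v=3: a=3^-2·(≡2), b=3^-2·(≡1) mod 3; (2|3)=-1, (1|3)=+1; (−1)^{-2·-2·1}·(-1)^-2·(+1)^-2 = +1.
v=29: a=29^0·(≡25), b=29^1·(≡23) mod 29; (25|29)=+1, (23|29)=+1; (−1)^{0·1·14}·(+1)^1·(+1)^0 = +1.
|Ram(-7, -29)| = 2, even; anisotropic at {7, ∞}.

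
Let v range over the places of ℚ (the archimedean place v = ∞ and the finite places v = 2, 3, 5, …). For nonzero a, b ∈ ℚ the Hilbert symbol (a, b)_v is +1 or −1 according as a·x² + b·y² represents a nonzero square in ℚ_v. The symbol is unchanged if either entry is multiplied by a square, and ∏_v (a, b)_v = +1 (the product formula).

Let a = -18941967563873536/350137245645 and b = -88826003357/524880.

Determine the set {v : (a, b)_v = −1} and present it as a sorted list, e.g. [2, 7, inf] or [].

[2, 5, 29, inf]

Mod squares: a ≡ -534905, b ≡ -31465. Check v ∈ {∞, 2, 3, 5, 7, 11, 13, 17, 29, 31}.
v=11: a=11^-4·(≡3), b=11^0·(≡2) mod 11; (3|11)=+1, (2|11)=-1; (−1)^{-4·0·5}·(+1)^0·(-1)^-4 = +1.
v=∞: -534905 < 0 and -31465 < 0  ⇒  (a,b)_∞ = -1.
v=3: a=3^-14·(≡1), b=3^-8·(≡2) mod 3; (1|3)=+1, (2|3)=-1; (−1)^{-14·-8·1}·(+1)^-8·(-1)^-14 = +1.
v=5: a=5^-1·(≡1), b=5^-1·(≡3) mod 5; (1|5)=+1, (3|5)=-1; (−1)^{-1·-1·2}·(+1)^-1·(-1)^-1 = -1.
v=2: v_2(a)=8, v_2(b)=-4; units ≡ 7, 7 (mod 8); ε·ε+αω+βω = 1·1+8·0+-4·0 ≡ 1  ⇒  (a,b)_2 = -1.
v=13: a=13^2·(≡2), b=13^2·(≡6) mod 13; (2|13)=-1, (6|13)=-1; (−1)^{2·2·6}·(-1)^2·(-1)^2 = +1.
v=29: a=29^1·(≡24), b=29^1·(≡11) mod 29; (24|29)=+1, (11|29)=-1; (−1)^{1·1·14}·(+1)^1·(-1)^1 = -1.
v=31: a=31^1·(≡15), b=31^1·(≡20) mod 31; (15|31)=-1, (20|31)=+1; (−1)^{1·1·15}·(-1)^1·(+1)^1 = +1.
v=7: a=7^3·(≡2), b=7^1·(≡5) mod 7; (2|7)=+1, (5|7)=-1; (−1)^{3·1·3}·(+1)^1·(-1)^3 = +1.
v=17: a=17^5·(≡16), b=17^4·(≡4) mod 17; (16|17)=+1, (4|17)=+1; (−1)^{5·4·8}·(+1)^4·(+1)^5 = +1.
|Ram(-534905, -31465)| = 4, even; anisotropic at {2, 5, 29, ∞}.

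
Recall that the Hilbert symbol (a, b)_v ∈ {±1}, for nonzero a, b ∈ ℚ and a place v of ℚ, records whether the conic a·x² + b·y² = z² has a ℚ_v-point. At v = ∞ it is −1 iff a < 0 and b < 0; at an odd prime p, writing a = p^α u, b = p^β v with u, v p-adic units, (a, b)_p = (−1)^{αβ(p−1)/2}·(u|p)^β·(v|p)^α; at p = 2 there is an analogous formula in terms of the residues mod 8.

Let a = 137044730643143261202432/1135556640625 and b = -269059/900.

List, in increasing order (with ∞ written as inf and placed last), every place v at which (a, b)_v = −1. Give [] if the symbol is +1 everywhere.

[2, 3]

(a, b) ≡ (42, -19) mod (ℚ^×)²; places V = {2, 3, 5, 7, 11, 17, 19, 31, ∞}.
(a,b)_11: α=-2, u≡9; β=0, v≡5 (mod 11); (9|11)=+1, (5|11)=+1; sign (−1)^0·+1^0·+1^-2 = +1.
(a,b)_17: α=2, u≡4; β=2, v≡13 (mod 17); (4|17)=+1, (13|17)=+1; sign (−1)^0·+1^2·+1^2 = +1.
(a,b)_3: α=15, u≡2; β=-2, v≡2 (mod 3); (2|3)=-1, (2|3)=-1; sign (−1)^0·-1^-2·-1^15 = -1.
(a,b)_31: α=-2, u≡26; β=0, v≡21 (mod 31); (26|31)=-1, (21|31)=-1; sign (−1)^0·-1^0·-1^-2 = +1.
(a,b)_19: α=6, u≡11; β=1, v≡10 (mod 19); (11|19)=+1, (10|19)=-1; sign (−1)^0·+1^1·-1^6 = +1.
(a,b)_∞: sgn(42)=+, sgn(-19)=−, so +1.
(a,b)_7: α=3, u≡6; β=2, v≡1 (mod 7); (6|7)=-1, (1|7)=+1; sign (−1)^0·-1^2·+1^3 = +1.
(a,b)_5: α=-10, u≡2; β=-2, v≡1 (mod 5); (2|5)=-1, (1|5)=+1; sign (−1)^0·-1^-2·+1^-10 = +1.
(a,b)_2: α=11, β=-2; u≡5, v≡5 (mod 8); ε(u)ε(v)=0·0, αω(v)=11·1, βω(u)=-2·1; sum ≡ 1  ⇒  -1.
(42, -19 / ℚ) ramifies at {2, 3}: a division algebra.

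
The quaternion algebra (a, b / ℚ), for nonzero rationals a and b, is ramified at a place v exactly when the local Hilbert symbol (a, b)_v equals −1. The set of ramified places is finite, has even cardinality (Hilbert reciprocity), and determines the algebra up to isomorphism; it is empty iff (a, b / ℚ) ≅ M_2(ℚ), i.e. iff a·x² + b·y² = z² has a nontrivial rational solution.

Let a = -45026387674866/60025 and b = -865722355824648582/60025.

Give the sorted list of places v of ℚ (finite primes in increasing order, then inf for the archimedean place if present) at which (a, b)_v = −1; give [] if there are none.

(a, b) ≡ (-32724354, -1702) mod (ℚ^×)²; places V = {2, 3, 5, 7, 13, 17, 23, 29, 37, ∞}.
(a,b)_17: α=3, u≡9; β=4, v≡13 (mod 17); (9|17)=+1, (13|17)=+1; sign (−1)^0·+1^4·+1^3 = +1.
(a,b)_2: α=1, β=1; u≡7, v≡5 (mod 8); ε(u)ε(v)=1·0, αω(v)=1·1, βω(u)=1·0; sum ≡ 1  ⇒  -1.
(a,b)_3: α=3, u≡2; β=4, v≡2 (mod 3); (2|3)=-1, (2|3)=-1; sign (−1)^0·-1^4·-1^3 = -1.
(a,b)_23: α=3, u≡21; β=3, v≡2 (mod 23); (21|23)=-1, (2|23)=+1; sign (−1)^1·-1^3·+1^3 = +1.
(a,b)_37: α=1, u≡29; β=1, v≡30 (mod 37); (29|37)=-1, (30|37)=+1; sign (−1)^0·-1^1·+1^1 = -1.
(a,b)_∞: sgn(-32724354)=−, sgn(-1702)=−, so -1.
(a,b)_5: α=-2, u≡4; β=-2, v≡3 (mod 5); (4|5)=+1, (3|5)=-1; sign (−1)^0·+1^-2·-1^-2 = +1.
(a,b)_7: α=-4, u≡1; β=-4, v≡5 (mod 7); (1|7)=+1, (5|7)=-1; sign (−1)^0·+1^-4·-1^-4 = +1.
(a,b)_29: α=1, u≡22; β=2, v≡28 (mod 29); (22|29)=+1, (28|29)=+1; sign (−1)^0·+1^2·+1^1 = +1.
(a,b)_13: α=1, u≡3; β=2, v≡4 (mod 13); (3|13)=+1, (4|13)=+1; sign (−1)^0·+1^2·+1^1 = +1.
(-32724354, -1702 / ℚ) ramifies at {2, 3, 37, ∞}: a division algebra.

[2, 3, 37, inf]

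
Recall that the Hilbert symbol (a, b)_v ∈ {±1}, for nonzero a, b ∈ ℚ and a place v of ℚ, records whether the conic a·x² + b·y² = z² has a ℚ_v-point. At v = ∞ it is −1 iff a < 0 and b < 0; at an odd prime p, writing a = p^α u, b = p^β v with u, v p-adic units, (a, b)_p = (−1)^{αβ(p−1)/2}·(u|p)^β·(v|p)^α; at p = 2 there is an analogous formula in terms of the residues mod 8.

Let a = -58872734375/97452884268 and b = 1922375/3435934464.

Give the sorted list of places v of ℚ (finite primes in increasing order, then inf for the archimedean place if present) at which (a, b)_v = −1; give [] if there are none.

[3, 5, 7, 17]

(a, b) ≡ (-1365, 23205) mod (ℚ^×)²; places V = {2, 3, 5, 7, 13, 17, 19, 31, ∞}.
(a,b)_2: α=-2, β=-8; u≡3, v≡5 (mod 8); ε(u)ε(v)=1·0, αω(v)=-2·1, βω(u)=-8·1; sum ≡ 0  ⇒  +1.
(a,b)_19: α=-2, u≡2; β=-2, v≡6 (mod 19); (2|19)=-1, (6|19)=+1; sign (−1)^0·-1^-2·+1^-2 = +1.
(a,b)_∞: sgn(-1365)=−, sgn(23205)=+, so +1.
(a,b)_3: α=-5, u≡1; β=-7, v≡1 (mod 3); (1|3)=+1, (1|3)=+1; sign (−1)^1·+1^-7·+1^-5 = -1.
(a,b)_31: α=-2, u≡22; β=0, v≡23 (mod 31); (22|31)=-1, (23|31)=-1; sign (−1)^0·-1^0·-1^-2 = +1.
(a,b)_5: α=7, u≡3; β=3, v≡1 (mod 5); (3|5)=-1, (1|5)=+1; sign (−1)^0·-1^3·+1^7 = -1.
(a,b)_17: α=-2, u≡14; β=-1, v≡10 (mod 17); (14|17)=-1, (10|17)=-1; sign (−1)^0·-1^-1·-1^-2 = -1.
(a,b)_7: α=3, u≡1; β=1, v≡2 (mod 7); (1|7)=+1, (2|7)=+1; sign (−1)^1·+1^1·+1^3 = -1.
(a,b)_13: α=3, u≡1; β=3, v≡4 (mod 13); (1|13)=+1, (4|13)=+1; sign (−1)^0·+1^3·+1^3 = +1.
|Ram(-1365, 23205)| = 4, even; anisotropic at {3, 5, 7, 17}.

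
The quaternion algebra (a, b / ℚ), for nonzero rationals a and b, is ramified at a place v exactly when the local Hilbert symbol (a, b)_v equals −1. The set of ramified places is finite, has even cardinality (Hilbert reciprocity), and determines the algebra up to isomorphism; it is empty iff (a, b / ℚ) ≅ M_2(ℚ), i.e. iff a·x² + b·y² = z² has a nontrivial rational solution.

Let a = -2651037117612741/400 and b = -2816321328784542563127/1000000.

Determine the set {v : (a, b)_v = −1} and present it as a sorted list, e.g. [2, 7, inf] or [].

[17, 23, 29, inf]

(a, b) ≡ (-29, -30808063) mod (ℚ^×)²; places V = {2, 3, 5, 11, 13, 17, 19, 23, 29, ∞}.
(a,b)_19: α=2, u≡17; β=3, v≡18 (mod 19); (17|19)=+1, (18|19)=-1; sign (−1)^0·+1^3·-1^2 = +1.
(a,b)_5: α=-2, u≡4; β=-6, v≡2 (mod 5); (4|5)=+1, (2|5)=-1; sign (−1)^0·+1^-6·-1^-2 = +1.
(a,b)_11: α=2, u≡3; β=3, v≡8 (mod 11); (3|11)=+1, (8|11)=-1; sign (−1)^0·+1^3·-1^2 = +1.
(a,b)_17: α=2, u≡11; β=3, v≡6 (mod 17); (11|17)=-1, (6|17)=-1; sign (−1)^0·-1^3·-1^2 = -1.
(a,b)_3: α=4, u≡1; β=4, v≡2 (mod 3); (1|3)=+1, (2|3)=-1; sign (−1)^0·+1^4·-1^4 = +1.
(a,b)_23: α=2, u≡7; β=3, v≡18 (mod 23); (7|23)=-1, (18|23)=+1; sign (−1)^0·-1^3·+1^2 = -1.
(a,b)_2: α=-4, β=-6; u≡3, v≡1 (mod 8); ε(u)ε(v)=1·0, αω(v)=-4·0, βω(u)=-6·1; sum ≡ 0  ⇒  +1.
(a,b)_29: α=1, u≡16; β=1, v≡12 (mod 29); (16|29)=+1, (12|29)=-1; sign (−1)^0·+1^1·-1^1 = -1.
(a,b)_∞: sgn(-29)=−, sgn(-30808063)=−, so -1.
(a,b)_13: α=2, u≡3; β=3, v≡4 (mod 13); (3|13)=+1, (4|13)=+1; sign (−1)^0·+1^3·+1^2 = +1.
Ram(-29, -30808063) = {17, 23, 29, ∞}; no ℚ_17-point on the conic.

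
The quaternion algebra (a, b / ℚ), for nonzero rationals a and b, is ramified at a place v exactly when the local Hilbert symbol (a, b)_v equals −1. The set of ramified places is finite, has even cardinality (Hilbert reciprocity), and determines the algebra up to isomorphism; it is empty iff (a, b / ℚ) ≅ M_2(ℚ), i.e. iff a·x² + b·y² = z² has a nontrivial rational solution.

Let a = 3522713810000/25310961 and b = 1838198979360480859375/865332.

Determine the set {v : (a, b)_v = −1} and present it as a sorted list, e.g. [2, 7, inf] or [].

Mod squares: a ≡ 975821, b ≡ 4147. Check v ∈ {∞, 2, 3, 5, 7, 11, 13, 17, 19, 23, 29, 43, 47}.
v=11: a=11^1·(≡6), b=11^3·(≡1) mod 11; (6|11)=-1, (1|11)=+1; (−1)^{1·3·5}·(-1)^3·(+1)^1 = +1.
v=17: a=17^0·(≡13), b=17^2·(≡15) mod 17; (13|17)=+1, (15|17)=+1; (−1)^{0·2·8}·(+1)^2·(+1)^0 = +1.
v=2: v_2(a)=4, v_2(b)=-2; units ≡ 5, 3 (mod 8); ε·ε+αω+βω = 0·1+4·1+-2·1 ≡ 0  ⇒  (a,b)_2 = +1.
v=7: a=7^1·(≡6), b=7^0·(≡6) mod 7; (6|7)=-1, (6|7)=-1; (−1)^{1·0·3}·(-1)^0·(-1)^1 = -1.
v=43: a=43^-2·(≡5), b=43^-2·(≡7) mod 43; (5|43)=-1, (7|43)=-1; (−1)^{-2·-2·21}·(-1)^-2·(-1)^-2 = +1.
v=47: a=47^0·(≡42), b=47^2·(≡20) mod 47; (42|47)=+1, (20|47)=-1; (−1)^{0·2·23}·(+1)^2·(-1)^0 = +1.
v=19: a=19^3·(≡15), b=19^2·(≡11) mod 19; (15|19)=-1, (11|19)=+1; (−1)^{3·2·9}·(-1)^2·(+1)^3 = +1.
v=29: a=29^1·(≡9), b=29^1·(≡19) mod 29; (9|29)=+1, (19|29)=-1; (−1)^{1·1·14}·(+1)^1·(-1)^1 = -1.
v=5: a=5^4·(≡1), b=5^8·(≡3) mod 5; (1|5)=+1, (3|5)=-1; (−1)^{4·8·2}·(+1)^8·(-1)^4 = +1.
v=23: a=23^1·(≡5), b=23^2·(≡19) mod 23; (5|23)=-1, (19|23)=-1; (−1)^{1·2·11}·(-1)^2·(-1)^1 = -1.
v=3: a=3^-4·(≡2), b=3^-2·(≡1) mod 3; (2|3)=-1, (1|3)=+1; (−1)^{-4·-2·1}·(-1)^-2·(+1)^-4 = +1.
v=∞: 975821 > 0 and 4147 > 0  ⇒  (a,b)_∞ = +1.
v=13: a=13^-2·(≡11), b=13^-1·(≡8) mod 13; (11|13)=-1, (8|13)=-1; (−1)^{-2·-1·6}·(-1)^-1·(-1)^-2 = -1.
Ram(975821, 4147) = {7, 13, 23, 29}; no ℚ_7-point on the conic.

[7, 13, 23, 29]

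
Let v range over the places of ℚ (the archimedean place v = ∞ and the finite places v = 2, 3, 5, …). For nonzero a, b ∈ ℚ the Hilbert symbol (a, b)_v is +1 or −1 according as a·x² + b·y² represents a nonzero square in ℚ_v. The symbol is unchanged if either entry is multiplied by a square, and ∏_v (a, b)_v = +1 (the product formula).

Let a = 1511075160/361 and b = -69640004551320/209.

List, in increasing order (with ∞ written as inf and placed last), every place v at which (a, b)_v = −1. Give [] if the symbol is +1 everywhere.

Mod squares: a ≡ 49910, b ≡ -1101430. Check v ∈ {∞, 2, 3, 5, 7, 11, 17, 19, 23, 29, 31}.
v=19: a=19^-2·(≡11), b=19^-1·(≡14) mod 19; (11|19)=+1, (14|19)=-1; (−1)^{-2·-1·9}·(+1)^-1·(-1)^-2 = +1.
v=7: a=7^1·(≡1), b=7^4·(≡6) mod 7; (1|7)=+1, (6|7)=-1; (−1)^{1·4·3}·(+1)^4·(-1)^1 = -1.
v=11: a=11^0·(≡5), b=11^-1·(≡9) mod 11; (5|11)=+1, (9|11)=+1; (−1)^{0·-1·5}·(+1)^-1·(+1)^0 = +1.
v=3: a=3^2·(≡2), b=3^2·(≡2) mod 3; (2|3)=-1, (2|3)=-1; (−1)^{2·2·1}·(-1)^2·(-1)^2 = +1.
v=17: a=17^0·(≡9), b=17^3·(≡11) mod 17; (9|17)=+1, (11|17)=-1; (−1)^{0·3·8}·(+1)^3·(-1)^0 = +1.
v=23: a=23^1·(≡4), b=23^2·(≡7) mod 23; (4|23)=+1, (7|23)=-1; (−1)^{1·2·11}·(+1)^2·(-1)^1 = -1.
v=29: a=29^2·(≡5), b=29^0·(≡15) mod 29; (5|29)=+1, (15|29)=-1; (−1)^{2·0·14}·(+1)^0·(-1)^2 = +1.
v=31: a=31^1·(≡29), b=31^1·(≡21) mod 31; (29|31)=-1, (21|31)=-1; (−1)^{1·1·15}·(-1)^1·(-1)^1 = -1.
v=5: a=5^1·(≡2), b=5^1·(≡4) mod 5; (2|5)=-1, (4|5)=+1; (−1)^{1·1·2}·(-1)^1·(+1)^1 = -1.
v=2: v_2(a)=3, v_2(b)=3; units ≡ 3, 5 (mod 8); ε·ε+αω+βω = 1·0+3·1+3·1 ≡ 0  ⇒  (a,b)_2 = +1.
v=∞: 49910 > 0 and -1101430 < 0  ⇒  (a,b)_∞ = +1.
(49910, -1101430 / ℚ) ramifies at {5, 7, 23, 31}: a division algebra.

[5, 7, 23, 31]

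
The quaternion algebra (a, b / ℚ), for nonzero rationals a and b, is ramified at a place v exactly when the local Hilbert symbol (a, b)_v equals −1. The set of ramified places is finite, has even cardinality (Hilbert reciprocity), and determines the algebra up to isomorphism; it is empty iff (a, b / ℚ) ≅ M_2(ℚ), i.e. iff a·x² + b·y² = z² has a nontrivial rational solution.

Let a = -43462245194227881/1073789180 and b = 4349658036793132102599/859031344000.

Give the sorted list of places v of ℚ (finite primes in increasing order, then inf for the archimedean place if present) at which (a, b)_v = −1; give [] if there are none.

[5, 7, 17, 19]

Mod squares: a ≡ -15295, b ≡ 74290. Check v ∈ {∞, 2, 3, 5, 7, 17, 19, 23, 29, 41}.
v=∞: -15295 < 0 and 74290 > 0  ⇒  (a,b)_∞ = +1.
v=2: v_2(a)=-2, v_2(b)=-7; units ≡ 1, 1 (mod 8); ε·ε+αω+βω = 0·0+-2·0+-7·0 ≡ 0  ⇒  (a,b)_2 = +1.
v=41: a=41^-4·(≡21), b=41^-4·(≡2) mod 41; (21|41)=+1, (2|41)=+1; (−1)^{-4·-4·20}·(+1)^-4·(+1)^-4 = +1.
v=17: a=17^2·(≡11), b=17^3·(≡13) mod 17; (11|17)=-1, (13|17)=+1; (−1)^{2·3·8}·(-1)^3·(+1)^2 = -1.
v=23: a=23^5·(≡4), b=23^5·(≡14) mod 23; (4|23)=+1, (14|23)=-1; (−1)^{5·5·11}·(+1)^5·(-1)^5 = +1.
v=7: a=7^3·(≡5), b=7^4·(≡3) mod 7; (5|7)=-1, (3|7)=-1; (−1)^{3·4·3}·(-1)^4·(-1)^3 = -1.
v=5: a=5^-1·(≡4), b=5^-3·(≡2) mod 5; (4|5)=+1, (2|5)=-1; (−1)^{-1·-3·2}·(+1)^-3·(-1)^-1 = -1.
v=19: a=19^-1·(≡2), b=19^-1·(≡13) mod 19; (2|19)=-1, (13|19)=-1; (−1)^{-1·-1·9}·(-1)^-1·(-1)^-1 = -1.
v=29: a=29^2·(≡18), b=29^4·(≡19) mod 29; (18|29)=-1, (19|29)=-1; (−1)^{2·4·14}·(-1)^4·(-1)^2 = +1.
v=3: a=3^4·(≡2), b=3^4·(≡1) mod 3; (2|3)=-1, (1|3)=+1; (−1)^{4·4·1}·(-1)^4·(+1)^4 = +1.
Ram(-15295, 74290) = {5, 7, 17, 19}; no ℚ_5-point on the conic.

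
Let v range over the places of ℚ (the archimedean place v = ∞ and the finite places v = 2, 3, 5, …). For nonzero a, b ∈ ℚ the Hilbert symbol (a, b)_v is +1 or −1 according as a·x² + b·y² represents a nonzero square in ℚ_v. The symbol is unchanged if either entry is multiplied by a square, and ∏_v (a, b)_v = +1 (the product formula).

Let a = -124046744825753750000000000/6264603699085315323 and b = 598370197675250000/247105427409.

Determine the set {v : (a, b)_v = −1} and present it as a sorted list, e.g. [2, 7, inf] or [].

[3, 11]

(a, b) ≡ (-62205, 29) mod (ℚ^×)²; places V = {2, 3, 5, 7, 11, 13, 17, 19, 29, 41, ∞}.
(a,b)_41: α=2, u≡2; β=2, v≡27 (mod 41); (2|41)=+1, (27|41)=-1; sign (−1)^0·+1^2·-1^2 = +1.
(a,b)_3: α=-13, u≡1; β=-8, v≡2 (mod 3); (1|3)=+1, (2|3)=-1; sign (−1)^0·+1^-8·-1^-13 = -1.
(a,b)_13: α=1, u≡3; β=2, v≡12 (mod 13); (3|13)=+1, (12|13)=+1; sign (−1)^0·+1^2·+1^1 = +1.
(a,b)_19: α=-6, u≡11; β=-4, v≡13 (mod 19); (11|19)=+1, (13|19)=-1; sign (−1)^0·+1^-4·-1^-6 = +1.
(a,b)_11: α=3, u≡10; β=2, v≡7 (mod 11); (10|11)=-1, (7|11)=-1; sign (−1)^0·-1^2·-1^3 = -1.
(a,b)_2: α=10, β=4; u≡3, v≡5 (mod 8); ε(u)ε(v)=1·0, αω(v)=10·1, βω(u)=4·1; sum ≡ 0  ⇒  +1.
(a,b)_5: α=13, u≡1; β=6, v≡4 (mod 5); (1|5)=+1, (4|5)=+1; sign (−1)^0·+1^6·+1^13 = +1.
(a,b)_∞: sgn(-62205)=−, sgn(29)=+, so +1.
(a,b)_29: α=1, u≡6; β=1, v≡22 (mod 29); (6|29)=+1, (22|29)=+1; sign (−1)^0·+1^1·+1^1 = +1.
(a,b)_7: α=6, u≡2; β=4, v≡4 (mod 7); (2|7)=+1, (4|7)=+1; sign (−1)^0·+1^4·+1^6 = +1.
(a,b)_17: α=-4, u≡9; β=-2, v≡7 (mod 17); (9|17)=+1, (7|17)=-1; sign (−1)^0·+1^-2·-1^-4 = +1.
Ram(-62205, 29) = {3, 11}; no ℚ_3-point on the conic.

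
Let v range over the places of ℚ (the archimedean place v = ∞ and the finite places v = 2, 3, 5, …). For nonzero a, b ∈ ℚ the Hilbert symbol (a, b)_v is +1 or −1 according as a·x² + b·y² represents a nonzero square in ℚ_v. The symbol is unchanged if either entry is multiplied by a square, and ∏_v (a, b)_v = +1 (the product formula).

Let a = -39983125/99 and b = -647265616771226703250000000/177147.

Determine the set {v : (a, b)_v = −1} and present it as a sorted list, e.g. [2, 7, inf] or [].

[5, 11, 13, 19, 29, inf]

Mod squares: a ≡ -703703, b ≡ -18978869910. Check v ∈ {∞, 2, 3, 5, 7, 11, 13, 19, 29, 31, 37}.
v=5: a=5^4·(≡3), b=5^9·(≡3) mod 5; (3|5)=-1, (3|5)=-1; (−1)^{4·9·2}·(-1)^9·(-1)^4 = -1.
v=19: a=19^1·(≡2), b=19^3·(≡3) mod 19; (2|19)=-1, (3|19)=-1; (−1)^{1·3·9}·(-1)^3·(-1)^1 = -1.
v=3: a=3^-2·(≡1), b=3^-11·(≡2) mod 3; (1|3)=+1, (2|3)=-1; (−1)^{-2·-11·1}·(+1)^-11·(-1)^-2 = +1.
v=37: a=37^1·(≡28), b=37^3·(≡10) mod 37; (28|37)=+1, (10|37)=+1; (−1)^{1·3·18}·(+1)^3·(+1)^1 = +1.
v=31: a=31^0·(≡4), b=31^1·(≡4) mod 31; (4|31)=+1, (4|31)=+1; (−1)^{0·1·15}·(+1)^1·(+1)^0 = +1.
v=7: a=7^1·(≡6), b=7^3·(≡2) mod 7; (6|7)=-1, (2|7)=+1; (−1)^{1·3·3}·(-1)^3·(+1)^1 = +1.
v=11: a=11^-1·(≡3), b=11^1·(≡4) mod 11; (3|11)=+1, (4|11)=+1; (−1)^{-1·1·5}·(+1)^1·(+1)^-1 = -1.
v=2: v_2(a)=0, v_2(b)=7; units ≡ 1, 5 (mod 8); ε·ε+αω+βω = 0·0+0·1+7·0 ≡ 0  ⇒  (a,b)_2 = +1.
v=∞: -703703 < 0 and -18978869910 < 0  ⇒  (a,b)_∞ = -1.
v=29: a=29^0·(≡11), b=29^1·(≡24) mod 29; (11|29)=-1, (24|29)=+1; (−1)^{0·1·14}·(-1)^1·(+1)^0 = -1.
v=13: a=13^1·(≡4), b=13^3·(≡11) mod 13; (4|13)=+1, (11|13)=-1; (−1)^{1·3·6}·(+1)^3·(-1)^1 = -1.
(-703703, -18978869910 / ℚ) ramifies at {5, 11, 13, 19, 29, ∞}: a division algebra.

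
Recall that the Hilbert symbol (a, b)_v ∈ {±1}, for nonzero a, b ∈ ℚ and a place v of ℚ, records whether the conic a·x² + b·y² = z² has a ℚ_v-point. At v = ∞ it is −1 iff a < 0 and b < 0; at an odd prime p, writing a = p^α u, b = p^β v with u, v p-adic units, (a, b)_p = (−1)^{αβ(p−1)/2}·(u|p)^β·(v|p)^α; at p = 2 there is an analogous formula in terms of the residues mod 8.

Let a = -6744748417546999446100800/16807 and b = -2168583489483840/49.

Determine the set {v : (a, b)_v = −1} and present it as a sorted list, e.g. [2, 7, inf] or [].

[7, 13, 17, inf]

(a, b) ≡ (-51051, -65) mod (ℚ^×)²; places V = {2, 3, 5, 7, 11, 13, 17, ∞}.
(a,b)_3: α=15, u≡2; β=6, v≡1 (mod 3); (2|3)=-1, (1|3)=+1; sign (−1)^0·-1^6·+1^15 = +1.
(a,b)_13: α=5, u≡3; β=3, v≡11 (mod 13); (3|13)=+1, (11|13)=-1; sign (−1)^0·+1^3·-1^5 = -1.
(a,b)_5: α=2, u≡4; β=1, v≡3 (mod 5); (4|5)=+1, (3|5)=-1; sign (−1)^0·+1^1·-1^2 = +1.
(a,b)_∞: sgn(-51051)=−, sgn(-65)=−, so -1.
(a,b)_2: α=6, β=6; u≡5, v≡7 (mod 8); ε(u)ε(v)=0·1, αω(v)=6·0, βω(u)=6·1; sum ≡ 0  ⇒  +1.
(a,b)_17: α=3, u≡5; β=2, v≡14 (mod 17); (5|17)=-1, (14|17)=-1; sign (−1)^0·-1^2·-1^3 = -1.
(a,b)_7: α=-5, u≡1; β=-2, v≡5 (mod 7); (1|7)=+1, (5|7)=-1; sign (−1)^0·+1^-2·-1^-5 = -1.
(a,b)_11: α=5, u≡9; β=4, v≡1 (mod 11); (9|11)=+1, (1|11)=+1; sign (−1)^0·+1^4·+1^5 = +1.
Ram(-51051, -65) = {7, 13, 17, ∞}; no ℚ_7-point on the conic.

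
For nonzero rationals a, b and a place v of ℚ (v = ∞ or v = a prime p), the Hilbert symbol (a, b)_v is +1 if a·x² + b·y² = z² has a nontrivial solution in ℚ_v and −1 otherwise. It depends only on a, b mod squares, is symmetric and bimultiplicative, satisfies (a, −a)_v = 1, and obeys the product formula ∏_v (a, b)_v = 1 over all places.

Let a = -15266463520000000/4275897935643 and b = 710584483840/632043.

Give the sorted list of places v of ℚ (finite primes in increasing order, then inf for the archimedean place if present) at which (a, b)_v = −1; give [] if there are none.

[5, 19]

(a, b) ≡ (-3990, 21945) mod (ℚ^×)²; places V = {2, 3, 5, 7, 11, 17, 19, ∞}.
(a,b)_11: α=4, u≡9; β=3, v≡3 (mod 11); (9|11)=+1, (3|11)=+1; sign (−1)^0·+1^3·+1^4 = +1.
(a,b)_5: α=7, u≡3; β=1, v≡1 (mod 5); (3|5)=-1, (1|5)=+1; sign (−1)^0·-1^1·+1^7 = -1.
(a,b)_∞: sgn(-3990)=−, sgn(21945)=+, so +1.
(a,b)_19: α=1, u≡3; β=1, v≡18 (mod 19); (3|19)=-1, (18|19)=-1; sign (−1)^1·-1^1·-1^1 = -1.
(a,b)_7: α=3, u≡4; β=3, v≡5 (mod 7); (4|7)=+1, (5|7)=-1; sign (−1)^1·+1^3·-1^3 = +1.
(a,b)_2: α=11, β=14; u≡5, v≡1 (mod 8); ε(u)ε(v)=0·0, αω(v)=11·0, βω(u)=14·1; sum ≡ 0  ⇒  +1.
(a,b)_17: α=-6, u≡5; β=-2, v≡15 (mod 17); (5|17)=-1, (15|17)=+1; sign (−1)^0·-1^-2·+1^-6 = +1.
(a,b)_3: α=-11, u≡2; β=-7, v≡1 (mod 3); (2|3)=-1, (1|3)=+1; sign (−1)^1·-1^-7·+1^-11 = +1.
|Ram(-3990, 21945)| = 2, even; anisotropic at {5, 19}.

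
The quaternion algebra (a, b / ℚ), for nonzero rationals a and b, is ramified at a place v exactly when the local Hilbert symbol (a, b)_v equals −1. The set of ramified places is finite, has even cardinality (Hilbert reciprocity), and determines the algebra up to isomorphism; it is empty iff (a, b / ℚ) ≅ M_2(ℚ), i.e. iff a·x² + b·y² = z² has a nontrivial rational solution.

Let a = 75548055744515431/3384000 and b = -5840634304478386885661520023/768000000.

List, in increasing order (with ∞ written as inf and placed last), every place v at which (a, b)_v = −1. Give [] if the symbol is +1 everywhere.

(a, b) ≡ (91885, -1221) mod (ℚ^×)²; places V = {2, 3, 5, 7, 11, 17, 23, 37, 41, 47, ∞}.
(a,b)_47: α=-1, u≡3; β=0, v≡25 (mod 47); (3|47)=+1, (25|47)=+1; sign (−1)^0·+1^0·+1^-1 = +1.
(a,b)_2: α=-6, β=-14; u≡5, v≡3 (mod 8); ε(u)ε(v)=0·1, αω(v)=-6·1, βω(u)=-14·1; sum ≡ 0  ⇒  +1.
(a,b)_41: α=2, u≡31; β=4, v≡1 (mod 41); (31|41)=+1, (1|41)=+1; sign (−1)^0·+1^4·+1^2 = +1.
(a,b)_17: α=3, u≡16; β=6, v≡10 (mod 17); (16|17)=+1, (10|17)=-1; sign (−1)^0·+1^6·-1^3 = -1.
(a,b)_23: α=1, u≡2; β=2, v≡7 (mod 23); (2|23)=+1, (7|23)=-1; sign (−1)^0·+1^2·-1^1 = -1.
(a,b)_7: α=4, u≡3; β=4, v≡2 (mod 7); (3|7)=-1, (2|7)=+1; sign (−1)^0·-1^4·+1^4 = +1.
(a,b)_3: α=-2, u≡1; β=-1, v≡1 (mod 3); (1|3)=+1, (1|3)=+1; sign (−1)^0·+1^-1·+1^-2 = +1.
(a,b)_11: α=2, u≡8; β=3, v≡6 (mod 11); (8|11)=-1, (6|11)=-1; sign (−1)^0·-1^3·-1^2 = -1.
(a,b)_37: α=2, u≡32; β=3, v≡11 (mod 37); (32|37)=-1, (11|37)=+1; sign (−1)^0·-1^3·+1^2 = -1.
(a,b)_∞: sgn(91885)=+, sgn(-1221)=−, so +1.
(a,b)_5: α=-3, u≡3; β=-6, v≡1 (mod 5); (3|5)=-1, (1|5)=+1; sign (−1)^0·-1^-6·+1^-3 = +1.
(91885, -1221 / ℚ) ramifies at {11, 17, 23, 37}: a division algebra.

[11, 17, 23, 37]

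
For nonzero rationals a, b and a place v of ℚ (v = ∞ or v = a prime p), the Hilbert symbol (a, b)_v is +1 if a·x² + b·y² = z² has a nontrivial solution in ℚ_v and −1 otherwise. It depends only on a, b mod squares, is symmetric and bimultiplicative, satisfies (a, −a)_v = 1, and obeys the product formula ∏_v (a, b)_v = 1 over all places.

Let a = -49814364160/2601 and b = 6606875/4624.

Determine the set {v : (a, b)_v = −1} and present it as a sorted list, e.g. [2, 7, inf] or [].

(a, b) ≡ (-190, 11) mod (ℚ^×)²; places V = {2, 3, 5, 11, 17, 19, 23, 31, ∞}.
(a,b)_∞: sgn(-190)=−, sgn(11)=+, so +1.
(a,b)_31: α=0, u≡30; β=2, v≡11 (mod 31); (30|31)=-1, (11|31)=-1; sign (−1)^0·-1^2·-1^0 = +1.
(a,b)_2: α=13, β=-4; u≡1, v≡3 (mod 8); ε(u)ε(v)=0·1, αω(v)=13·1, βω(u)=-4·0; sum ≡ 1  ⇒  -1.
(a,b)_17: α=-2, u≡7; β=-2, v≡5 (mod 17); (7|17)=-1, (5|17)=-1; sign (−1)^0·-1^-2·-1^-2 = +1.
(a,b)_19: α=1, u≡4; β=0, v≡17 (mod 19); (4|19)=+1, (17|19)=+1; sign (−1)^0·+1^0·+1^1 = +1.
(a,b)_11: α=2, u≡2; β=1, v≡9 (mod 11); (2|11)=-1, (9|11)=+1; sign (−1)^0·-1^1·+1^2 = -1.
(a,b)_3: α=-2, u≡2; β=0, v≡2 (mod 3); (2|3)=-1, (2|3)=-1; sign (−1)^0·-1^0·-1^-2 = +1.
(a,b)_23: α=2, u≡10; β=0, v≡10 (mod 23); (10|23)=-1, (10|23)=-1; sign (−1)^0·-1^0·-1^2 = +1.
(a,b)_5: α=1, u≡3; β=4, v≡4 (mod 5); (3|5)=-1, (4|5)=+1; sign (−1)^0·-1^4·+1^1 = +1.
(-190, 11 / ℚ) ramifies at {2, 11}: a division algebra.

[2, 11]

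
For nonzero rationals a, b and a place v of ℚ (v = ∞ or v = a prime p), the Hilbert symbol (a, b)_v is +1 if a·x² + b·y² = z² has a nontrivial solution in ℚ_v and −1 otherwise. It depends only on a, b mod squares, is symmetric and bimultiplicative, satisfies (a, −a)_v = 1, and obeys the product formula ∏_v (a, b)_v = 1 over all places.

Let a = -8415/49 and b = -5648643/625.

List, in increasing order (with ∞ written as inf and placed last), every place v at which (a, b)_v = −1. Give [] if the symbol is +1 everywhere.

[5, 7, 19, inf]

(a, b) ≡ (-935, -5187) mod (ℚ^×)²; places V = {2, 3, 5, 7, 11, 13, 17, 19, ∞}.
(a,b)_17: α=1, u≡1; β=0, v≡9 (mod 17); (1|17)=+1, (9|17)=+1; sign (−1)^0·+1^0·+1^1 = +1.
(a,b)_3: α=2, u≡1; β=3, v≡2 (mod 3); (1|3)=+1, (2|3)=-1; sign (−1)^0·+1^3·-1^2 = +1.
(a,b)_2: α=0, β=0; u≡1, v≡5 (mod 8); ε(u)ε(v)=0·0, αω(v)=0·1, βω(u)=0·0; sum ≡ 0  ⇒  +1.
(a,b)_∞: sgn(-935)=−, sgn(-5187)=−, so -1.
(a,b)_7: α=-2, u≡6; β=1, v≡2 (mod 7); (6|7)=-1, (2|7)=+1; sign (−1)^0·-1^1·+1^-2 = -1.
(a,b)_13: α=0, u≡10; β=1, v≡1 (mod 13); (10|13)=+1, (1|13)=+1; sign (−1)^0·+1^1·+1^0 = +1.
(a,b)_19: α=0, u≡14; β=1, v≡2 (mod 19); (14|19)=-1, (2|19)=-1; sign (−1)^0·-1^1·-1^0 = -1.
(a,b)_11: α=1, u≡1; β=2, v≡5 (mod 11); (1|11)=+1, (5|11)=+1; sign (−1)^0·+1^2·+1^1 = +1.
(a,b)_5: α=1, u≡3; β=-4, v≡2 (mod 5); (3|5)=-1, (2|5)=-1; sign (−1)^0·-1^-4·-1^1 = -1.
Ram(-935, -5187) = {5, 7, 19, ∞}; no ℚ_5-point on the conic.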